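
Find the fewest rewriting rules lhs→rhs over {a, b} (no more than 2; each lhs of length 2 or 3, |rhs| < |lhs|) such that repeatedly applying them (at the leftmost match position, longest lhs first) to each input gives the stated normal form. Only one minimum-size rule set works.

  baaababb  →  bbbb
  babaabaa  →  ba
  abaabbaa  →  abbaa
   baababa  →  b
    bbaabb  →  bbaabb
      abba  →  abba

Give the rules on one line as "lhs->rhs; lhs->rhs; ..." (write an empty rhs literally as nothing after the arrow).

  | baaababb => bbababb => bbbb
  | babaabaa => babaa => ba
  | abaabbaa => abbaa
  | baababa => baba => b

aaa->ba; aba->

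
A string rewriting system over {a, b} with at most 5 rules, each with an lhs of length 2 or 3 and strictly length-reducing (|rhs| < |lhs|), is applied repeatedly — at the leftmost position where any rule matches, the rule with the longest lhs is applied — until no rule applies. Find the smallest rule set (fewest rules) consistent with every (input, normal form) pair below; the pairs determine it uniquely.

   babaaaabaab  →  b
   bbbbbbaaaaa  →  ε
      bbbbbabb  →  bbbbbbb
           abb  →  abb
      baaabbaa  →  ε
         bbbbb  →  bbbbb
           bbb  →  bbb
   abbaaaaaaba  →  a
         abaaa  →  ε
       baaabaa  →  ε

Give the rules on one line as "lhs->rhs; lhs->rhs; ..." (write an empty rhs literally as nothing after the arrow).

  | babaaaabaab => bbaaaabaab => baaaabaab => aaaabaab => aaabaab => aabaab => baab => aab => b
  | bbbbbbaaaaa => bbbbbaaaaa => bbbbaaaaa => bbbaaaaa => bbaaaaa => baaaaa => aaaaa => aaaa => aaa => aa => ε
  | bbbbbabb => bbbbbbb
  | abb

aa->; aaa->aa; ba->a; bab->bb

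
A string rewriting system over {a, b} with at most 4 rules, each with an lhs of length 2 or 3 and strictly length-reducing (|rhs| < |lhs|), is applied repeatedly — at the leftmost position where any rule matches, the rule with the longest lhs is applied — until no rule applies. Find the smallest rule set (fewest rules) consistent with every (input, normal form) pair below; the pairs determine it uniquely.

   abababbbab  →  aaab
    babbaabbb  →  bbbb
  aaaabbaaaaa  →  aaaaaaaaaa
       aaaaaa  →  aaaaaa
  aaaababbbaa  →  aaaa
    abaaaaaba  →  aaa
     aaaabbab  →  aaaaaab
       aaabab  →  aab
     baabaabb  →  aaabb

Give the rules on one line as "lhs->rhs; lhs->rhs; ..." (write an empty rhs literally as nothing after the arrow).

aba->; ba->b; bba->aa

  | abababbbab => babbbab => bbbbab => bbaab => aaab
  | babbaabbb => bbbaabbb => baaabbb => baabbb => babbb => bbbb
  | aaaabbaaaaa => aaaaaaaaaa
  | aaaaaa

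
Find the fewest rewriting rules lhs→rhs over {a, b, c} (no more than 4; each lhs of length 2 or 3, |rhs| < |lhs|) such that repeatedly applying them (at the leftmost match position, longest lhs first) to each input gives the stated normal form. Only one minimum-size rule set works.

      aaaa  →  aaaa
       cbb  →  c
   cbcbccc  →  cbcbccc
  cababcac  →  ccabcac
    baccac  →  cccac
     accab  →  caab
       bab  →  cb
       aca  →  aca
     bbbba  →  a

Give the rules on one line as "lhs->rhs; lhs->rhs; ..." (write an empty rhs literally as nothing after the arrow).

  | aaaa
  | cbb => c
  | cbcbccc
  | cababcac => ccabcac

aba->ca; acc->ca; ba->c; bb->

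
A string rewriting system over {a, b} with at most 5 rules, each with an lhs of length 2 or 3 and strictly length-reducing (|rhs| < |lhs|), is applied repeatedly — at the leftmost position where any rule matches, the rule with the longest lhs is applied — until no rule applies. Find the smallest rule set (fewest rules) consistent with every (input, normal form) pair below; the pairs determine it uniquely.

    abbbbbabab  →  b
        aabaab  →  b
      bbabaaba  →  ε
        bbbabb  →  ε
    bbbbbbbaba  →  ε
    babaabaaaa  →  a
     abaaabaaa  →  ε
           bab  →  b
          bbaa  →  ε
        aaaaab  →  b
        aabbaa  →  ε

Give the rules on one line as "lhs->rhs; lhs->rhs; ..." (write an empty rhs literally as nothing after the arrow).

aa->; ab->b; ba->; bb->

  | abbbbbabab => bbbbbabab => bbbabab => babab => bab => b
  | aabaab => baab => ab => b
  | bbabaaba => abaaba => baaba => aba => ba => ε
  | bbbabb => babb => bb => ε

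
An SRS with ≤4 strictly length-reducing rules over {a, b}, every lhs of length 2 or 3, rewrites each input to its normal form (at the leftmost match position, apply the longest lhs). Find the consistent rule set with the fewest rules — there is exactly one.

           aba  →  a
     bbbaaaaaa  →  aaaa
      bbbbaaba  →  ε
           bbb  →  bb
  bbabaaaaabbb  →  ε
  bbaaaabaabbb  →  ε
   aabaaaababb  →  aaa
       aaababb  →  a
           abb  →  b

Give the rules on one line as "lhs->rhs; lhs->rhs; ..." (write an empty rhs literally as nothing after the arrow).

ab->; ba->; bbb->bb

  | aba => a
  | bbbaaaaaa => bbaaaaaa => baaaaa => aaaa
  | bbbbaaba => bbbaaba => bbaaba => baba => ba => ε
  | bbb => bb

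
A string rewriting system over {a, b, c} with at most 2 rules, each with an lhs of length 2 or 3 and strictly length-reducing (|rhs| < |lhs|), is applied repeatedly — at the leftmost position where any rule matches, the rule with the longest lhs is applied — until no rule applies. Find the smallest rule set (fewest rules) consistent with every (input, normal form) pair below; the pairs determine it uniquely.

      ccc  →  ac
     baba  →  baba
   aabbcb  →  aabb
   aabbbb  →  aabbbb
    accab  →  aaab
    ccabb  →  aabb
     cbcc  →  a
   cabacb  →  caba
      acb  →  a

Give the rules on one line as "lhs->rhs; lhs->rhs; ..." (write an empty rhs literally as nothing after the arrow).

cb->; cc->a

  | ccc => ac
  | baba
  | aabbcb => aabb
  | aabbbb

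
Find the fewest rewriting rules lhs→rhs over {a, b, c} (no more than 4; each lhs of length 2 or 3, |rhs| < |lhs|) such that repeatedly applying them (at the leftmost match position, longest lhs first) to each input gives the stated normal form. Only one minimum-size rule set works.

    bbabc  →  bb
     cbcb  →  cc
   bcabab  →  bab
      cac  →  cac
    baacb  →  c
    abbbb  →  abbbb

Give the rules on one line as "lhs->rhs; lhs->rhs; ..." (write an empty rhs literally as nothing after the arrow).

aa->; bc->a; bcb->c

  | bbabc => bbaa => bb
  | cbcb => cc
  | bcabab => aabab => bab
  | cac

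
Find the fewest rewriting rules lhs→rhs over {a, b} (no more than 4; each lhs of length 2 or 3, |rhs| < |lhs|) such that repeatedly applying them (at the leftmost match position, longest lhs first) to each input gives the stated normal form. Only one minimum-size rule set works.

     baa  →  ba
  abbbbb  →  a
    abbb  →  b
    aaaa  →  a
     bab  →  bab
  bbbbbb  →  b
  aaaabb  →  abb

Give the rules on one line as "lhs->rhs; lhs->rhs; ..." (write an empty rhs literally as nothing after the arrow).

aa->b; aaa->; baa->ba; bbb->a

  | baa => ba
  | abbbbb => aabb => bbb => a
  | abbb => aa => b
  | aaaa => a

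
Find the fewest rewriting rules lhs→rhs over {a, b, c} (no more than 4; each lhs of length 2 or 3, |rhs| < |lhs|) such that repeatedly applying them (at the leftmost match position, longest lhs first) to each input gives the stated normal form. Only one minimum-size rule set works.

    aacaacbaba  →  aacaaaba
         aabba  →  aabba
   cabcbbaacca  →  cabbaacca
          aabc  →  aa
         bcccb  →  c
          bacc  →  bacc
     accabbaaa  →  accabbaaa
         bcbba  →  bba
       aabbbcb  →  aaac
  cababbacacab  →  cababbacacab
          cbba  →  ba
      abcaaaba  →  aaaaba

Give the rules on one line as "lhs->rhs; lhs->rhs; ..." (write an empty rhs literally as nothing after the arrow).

  | aacaacbaba => aacaaaba
  | aabba
  | cabcbbaacca => cabbaacca
  | aabc => aa

bbb->ac; bc->; cb->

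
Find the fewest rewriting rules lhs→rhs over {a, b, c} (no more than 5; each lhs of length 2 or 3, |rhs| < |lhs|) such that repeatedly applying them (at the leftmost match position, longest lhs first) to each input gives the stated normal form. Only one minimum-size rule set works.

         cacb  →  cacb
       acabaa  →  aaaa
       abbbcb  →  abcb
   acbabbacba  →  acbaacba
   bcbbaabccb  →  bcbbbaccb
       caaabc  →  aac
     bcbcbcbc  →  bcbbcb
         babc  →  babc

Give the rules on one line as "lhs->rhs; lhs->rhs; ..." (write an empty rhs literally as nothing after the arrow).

  | cacb
  | acabaa => aaaa
  | abbbcb => abcb
  | acbabbacba => acbaacba

aab->ba; abb->a; cab->a; cbc->cb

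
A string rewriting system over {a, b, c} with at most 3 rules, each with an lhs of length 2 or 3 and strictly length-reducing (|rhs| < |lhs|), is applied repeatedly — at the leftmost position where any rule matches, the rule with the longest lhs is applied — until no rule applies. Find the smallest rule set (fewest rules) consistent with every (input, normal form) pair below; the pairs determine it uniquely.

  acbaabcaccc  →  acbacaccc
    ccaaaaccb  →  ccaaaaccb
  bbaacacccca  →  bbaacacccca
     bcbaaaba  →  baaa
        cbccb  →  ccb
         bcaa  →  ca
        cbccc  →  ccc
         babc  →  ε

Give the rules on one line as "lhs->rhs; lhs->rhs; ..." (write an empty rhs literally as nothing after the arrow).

ab->; bc->; bca->c

  | acbaabcaccc => acbacaccc
  | ccaaaaccb
  | bbaacacccca
  | bcbaaaba => baaaba => baaa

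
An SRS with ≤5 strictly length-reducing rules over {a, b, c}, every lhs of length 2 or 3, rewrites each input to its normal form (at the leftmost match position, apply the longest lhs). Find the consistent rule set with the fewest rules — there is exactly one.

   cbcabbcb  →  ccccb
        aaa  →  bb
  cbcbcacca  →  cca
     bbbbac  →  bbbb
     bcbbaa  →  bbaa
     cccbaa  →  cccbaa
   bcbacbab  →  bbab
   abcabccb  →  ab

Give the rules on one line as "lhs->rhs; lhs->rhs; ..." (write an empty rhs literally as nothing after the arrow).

aaa->bb; abb->cc; ac->; bc->

  | cbcabbcb => cabbcb => ccccb
  | aaa => bb
  | cbcbcacca => cbcacca => cacca => cca
  | bbbbac => bbbb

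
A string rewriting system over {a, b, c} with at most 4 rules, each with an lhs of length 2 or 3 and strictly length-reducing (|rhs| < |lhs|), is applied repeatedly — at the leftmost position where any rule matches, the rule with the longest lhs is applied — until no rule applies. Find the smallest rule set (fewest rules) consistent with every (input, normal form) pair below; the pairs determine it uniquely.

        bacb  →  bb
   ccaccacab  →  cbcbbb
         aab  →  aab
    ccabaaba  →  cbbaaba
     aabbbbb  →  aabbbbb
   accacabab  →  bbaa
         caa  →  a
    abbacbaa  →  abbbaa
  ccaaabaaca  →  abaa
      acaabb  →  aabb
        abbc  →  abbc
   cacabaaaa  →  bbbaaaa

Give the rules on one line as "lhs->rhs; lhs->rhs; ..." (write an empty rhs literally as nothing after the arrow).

ac->; bab->aa; ca->b; caa->a

  | bacb => bb
  | ccaccacab => cbccacab => cbcbcab => cbcbbb
  | aab
  | ccabaaba => cbbaaba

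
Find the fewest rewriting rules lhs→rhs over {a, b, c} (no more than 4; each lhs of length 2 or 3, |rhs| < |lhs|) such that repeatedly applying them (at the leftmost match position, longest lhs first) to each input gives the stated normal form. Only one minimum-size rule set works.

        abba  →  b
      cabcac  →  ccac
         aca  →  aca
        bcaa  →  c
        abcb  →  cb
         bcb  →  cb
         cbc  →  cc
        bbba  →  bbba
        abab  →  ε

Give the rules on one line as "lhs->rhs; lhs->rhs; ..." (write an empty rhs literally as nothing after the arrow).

  | abba => baa => b
  | cabcac => ccac
  | aca
  | bcaa => caa => c

aa->; ab->; abb->ba; bc->c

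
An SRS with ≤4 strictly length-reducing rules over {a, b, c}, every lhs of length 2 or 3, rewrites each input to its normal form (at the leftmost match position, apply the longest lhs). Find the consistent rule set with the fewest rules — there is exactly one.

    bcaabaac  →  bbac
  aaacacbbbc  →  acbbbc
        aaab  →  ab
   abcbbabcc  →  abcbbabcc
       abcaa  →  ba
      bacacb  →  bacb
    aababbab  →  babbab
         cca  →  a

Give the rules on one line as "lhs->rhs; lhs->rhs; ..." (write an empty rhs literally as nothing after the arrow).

  | bcaabaac => baabaac => babaac => bbaac => bbac
  | aaacacbbbc => aacacbbbc => acacbbbc => aacbbbc => acbbbc
  | aaab => aab => ab
  | abcbbabcc

aa->a; aba->ba; ca->a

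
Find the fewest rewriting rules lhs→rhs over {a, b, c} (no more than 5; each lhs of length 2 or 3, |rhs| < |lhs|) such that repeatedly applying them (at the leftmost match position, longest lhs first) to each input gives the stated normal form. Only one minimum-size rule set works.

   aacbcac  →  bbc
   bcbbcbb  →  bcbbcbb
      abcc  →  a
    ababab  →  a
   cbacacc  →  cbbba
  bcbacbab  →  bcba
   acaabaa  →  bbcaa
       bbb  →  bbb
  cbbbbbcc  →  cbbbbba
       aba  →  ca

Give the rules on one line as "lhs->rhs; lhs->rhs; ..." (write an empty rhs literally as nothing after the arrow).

  | aacbcac => aabcac => accac => acac => bbc
  | bcbbcbb
  | abcc => ccc => ac => a
  | ababab => cabab => ccab => aab => ac => a

ab->c; ac->a; aca->bb; cc->a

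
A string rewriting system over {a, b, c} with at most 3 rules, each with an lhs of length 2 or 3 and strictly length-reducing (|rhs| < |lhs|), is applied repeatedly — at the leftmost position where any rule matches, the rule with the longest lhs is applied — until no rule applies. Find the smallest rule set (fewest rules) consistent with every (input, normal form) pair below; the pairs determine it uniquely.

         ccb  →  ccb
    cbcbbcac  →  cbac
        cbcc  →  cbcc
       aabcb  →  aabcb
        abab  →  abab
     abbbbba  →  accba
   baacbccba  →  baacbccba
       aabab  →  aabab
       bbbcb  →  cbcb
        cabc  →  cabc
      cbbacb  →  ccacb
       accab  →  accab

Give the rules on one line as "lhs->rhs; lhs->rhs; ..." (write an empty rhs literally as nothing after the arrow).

  | ccb
  | cbcbbcac => cbcccac => cbac
  | cbcc
  | aabcb

bb->c; ccc->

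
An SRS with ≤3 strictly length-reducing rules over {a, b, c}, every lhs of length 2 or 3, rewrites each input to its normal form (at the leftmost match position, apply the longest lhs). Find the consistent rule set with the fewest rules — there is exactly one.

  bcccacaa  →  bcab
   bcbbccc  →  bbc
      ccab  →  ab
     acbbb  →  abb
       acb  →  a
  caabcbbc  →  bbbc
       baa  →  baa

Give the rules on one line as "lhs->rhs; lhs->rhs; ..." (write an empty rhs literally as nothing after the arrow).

caa->b; cb->; cc->

  | bcccacaa => bcacaa => bcab
  | bcbbccc => bbccc => bbc
  | ccab => ab
  | acbbb => abb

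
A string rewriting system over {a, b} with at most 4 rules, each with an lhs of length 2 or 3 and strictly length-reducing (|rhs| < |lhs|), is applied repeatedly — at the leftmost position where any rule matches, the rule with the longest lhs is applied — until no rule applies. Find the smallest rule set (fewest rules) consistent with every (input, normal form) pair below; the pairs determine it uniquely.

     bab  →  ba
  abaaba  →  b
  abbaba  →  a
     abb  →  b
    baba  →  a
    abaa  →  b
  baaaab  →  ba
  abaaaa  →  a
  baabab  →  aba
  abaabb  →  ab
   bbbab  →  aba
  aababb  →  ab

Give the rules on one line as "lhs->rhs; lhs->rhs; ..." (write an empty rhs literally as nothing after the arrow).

aa->b; bab->ba; bb->a

  | bab => ba
  | abaaba => abbba => aaba => bba => aa => b
  | abbaba => aaaba => baba => baa => bb => a
  | abb => aa => b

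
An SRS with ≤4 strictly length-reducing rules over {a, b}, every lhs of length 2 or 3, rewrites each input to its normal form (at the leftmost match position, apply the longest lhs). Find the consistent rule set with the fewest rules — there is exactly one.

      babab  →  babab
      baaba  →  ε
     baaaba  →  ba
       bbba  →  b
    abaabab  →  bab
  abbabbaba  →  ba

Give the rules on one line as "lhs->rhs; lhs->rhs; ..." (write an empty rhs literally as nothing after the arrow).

aa->; aaa->ba; bba->aa

  | babab
  | baaba => bba => aa => ε
  | baaaba => bbaba => aaba => ba
  | bbba => baa => b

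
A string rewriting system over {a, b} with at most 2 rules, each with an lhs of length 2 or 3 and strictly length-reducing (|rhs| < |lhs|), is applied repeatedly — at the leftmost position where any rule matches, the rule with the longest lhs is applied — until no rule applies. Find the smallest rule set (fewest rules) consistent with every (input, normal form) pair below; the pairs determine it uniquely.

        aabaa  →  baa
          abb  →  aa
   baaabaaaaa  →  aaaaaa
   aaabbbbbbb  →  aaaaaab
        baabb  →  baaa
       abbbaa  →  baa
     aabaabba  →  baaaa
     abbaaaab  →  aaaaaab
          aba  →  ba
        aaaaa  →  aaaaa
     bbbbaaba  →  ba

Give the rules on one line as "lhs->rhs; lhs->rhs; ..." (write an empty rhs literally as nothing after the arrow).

aba->ba; bb->a

  | aabaa => abaa => baa
  | abb => aa
  | baaabaaaaa => baabaaaaa => babaaaaa => bbaaaaa => aaaaaa
  | aaabbbbbbb => aaaabbbbb => aaaaabbb => aaaaaab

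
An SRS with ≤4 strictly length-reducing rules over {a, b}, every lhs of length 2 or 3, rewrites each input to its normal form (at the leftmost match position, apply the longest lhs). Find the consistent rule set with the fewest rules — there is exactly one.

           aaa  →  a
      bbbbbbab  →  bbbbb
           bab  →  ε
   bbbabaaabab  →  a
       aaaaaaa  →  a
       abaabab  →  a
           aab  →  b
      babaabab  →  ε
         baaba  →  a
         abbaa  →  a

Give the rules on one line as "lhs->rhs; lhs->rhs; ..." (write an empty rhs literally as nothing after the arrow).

aa->; ba->a; bab->

  | aaa => a
  | bbbbbbab => bbbbb
  | bab => ε
  | bbbabaaabab => bbaaabab => baaabab => aaabab => abab => a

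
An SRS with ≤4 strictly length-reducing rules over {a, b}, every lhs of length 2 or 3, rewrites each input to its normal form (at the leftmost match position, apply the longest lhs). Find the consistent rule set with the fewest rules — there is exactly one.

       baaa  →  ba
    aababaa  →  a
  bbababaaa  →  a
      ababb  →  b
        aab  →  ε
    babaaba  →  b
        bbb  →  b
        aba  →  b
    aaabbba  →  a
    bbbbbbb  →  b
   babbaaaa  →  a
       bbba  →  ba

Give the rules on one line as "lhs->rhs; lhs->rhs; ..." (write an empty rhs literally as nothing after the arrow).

aa->a; ab->; aba->b; bb->

  | baaa => baa => ba
  | aababaa => ababaa => bbaa => aa => a
  | bbababaaa => ababaaa => bbaaa => aaa => aa => a
  | ababb => bbb => b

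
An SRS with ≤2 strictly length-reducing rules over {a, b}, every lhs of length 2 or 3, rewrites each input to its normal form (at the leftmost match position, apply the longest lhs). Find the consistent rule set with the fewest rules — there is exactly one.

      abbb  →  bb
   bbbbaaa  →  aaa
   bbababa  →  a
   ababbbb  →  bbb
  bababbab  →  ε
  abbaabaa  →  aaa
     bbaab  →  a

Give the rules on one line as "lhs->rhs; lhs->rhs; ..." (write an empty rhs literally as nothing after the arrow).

  | abbb => bb
  | bbbbaaa => bbbaaa => bbaaa => baaa => aaa
  | bbababa => bababa => ababa => aba => a
  | ababbbb => abbbb => bbb

ab->; ba->a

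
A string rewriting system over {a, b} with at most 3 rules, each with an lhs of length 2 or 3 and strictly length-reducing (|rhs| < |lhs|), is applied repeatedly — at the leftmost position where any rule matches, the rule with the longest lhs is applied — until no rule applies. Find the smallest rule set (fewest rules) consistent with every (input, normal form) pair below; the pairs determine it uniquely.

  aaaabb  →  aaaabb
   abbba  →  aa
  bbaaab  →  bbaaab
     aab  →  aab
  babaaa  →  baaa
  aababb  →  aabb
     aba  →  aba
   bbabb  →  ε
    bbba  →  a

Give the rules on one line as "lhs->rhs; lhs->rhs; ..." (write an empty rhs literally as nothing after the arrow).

bab->b; bbb->

  | aaaabb
  | abbba => aa
  | bbaaab
  | aab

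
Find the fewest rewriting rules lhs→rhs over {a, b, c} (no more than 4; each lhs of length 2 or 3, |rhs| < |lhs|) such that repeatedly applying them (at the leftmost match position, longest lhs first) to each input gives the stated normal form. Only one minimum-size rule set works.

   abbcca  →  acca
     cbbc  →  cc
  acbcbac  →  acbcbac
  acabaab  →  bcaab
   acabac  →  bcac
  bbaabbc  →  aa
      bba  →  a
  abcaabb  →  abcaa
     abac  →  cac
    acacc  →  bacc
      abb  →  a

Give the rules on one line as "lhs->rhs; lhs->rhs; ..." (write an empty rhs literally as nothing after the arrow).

  | abbcca => acca
  | cbbc => cc
  | acbcbac
  | acabaab => babaab => bcaab

aac->aa; aba->ca; aca->ba; bb->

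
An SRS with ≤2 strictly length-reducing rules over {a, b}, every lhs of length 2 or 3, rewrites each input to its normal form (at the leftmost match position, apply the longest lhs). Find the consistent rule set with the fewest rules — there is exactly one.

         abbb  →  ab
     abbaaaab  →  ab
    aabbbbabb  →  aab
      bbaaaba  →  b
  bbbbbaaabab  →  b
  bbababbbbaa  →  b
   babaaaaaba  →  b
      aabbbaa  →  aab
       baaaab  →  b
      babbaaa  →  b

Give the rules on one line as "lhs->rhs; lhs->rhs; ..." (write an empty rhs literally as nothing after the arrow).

ba->b; bb->b

  | abbb => abb => ab
  | abbaaaab => abaaaab => abaaab => abaab => abab => abb => ab
  | aabbbbabb => aabbbabb => aabbabb => aababb => aabbb => aabb => aab
  | bbaaaba => baaaba => baaba => baba => bba => ba => b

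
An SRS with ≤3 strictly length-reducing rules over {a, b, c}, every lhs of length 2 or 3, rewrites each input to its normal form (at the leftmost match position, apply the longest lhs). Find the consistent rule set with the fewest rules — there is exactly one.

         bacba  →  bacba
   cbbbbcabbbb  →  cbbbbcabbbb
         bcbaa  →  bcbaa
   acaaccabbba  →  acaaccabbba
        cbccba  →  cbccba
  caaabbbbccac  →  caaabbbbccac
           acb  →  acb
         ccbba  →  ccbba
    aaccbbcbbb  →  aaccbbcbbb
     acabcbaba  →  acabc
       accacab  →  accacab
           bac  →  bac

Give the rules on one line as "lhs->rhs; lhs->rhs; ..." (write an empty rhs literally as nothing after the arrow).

aba->; bab->ab

  | bacba
  | cbbbbcabbbb
  | bcbaa
  | acaaccabbba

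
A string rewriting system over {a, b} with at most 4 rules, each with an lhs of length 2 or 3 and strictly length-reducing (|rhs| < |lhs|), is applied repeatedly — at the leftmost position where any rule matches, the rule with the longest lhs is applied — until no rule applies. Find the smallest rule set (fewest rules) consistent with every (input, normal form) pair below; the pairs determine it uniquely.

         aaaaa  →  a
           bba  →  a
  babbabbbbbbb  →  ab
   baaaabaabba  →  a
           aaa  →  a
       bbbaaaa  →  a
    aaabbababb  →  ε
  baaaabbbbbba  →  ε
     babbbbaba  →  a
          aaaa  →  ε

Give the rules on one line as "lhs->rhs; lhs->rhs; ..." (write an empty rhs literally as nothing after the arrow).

  | aaaaa => aaa => a
  | bba => a
  | babbabbbbbbb => bbabbbbbbb => abbbbbbb => abbbbb => abbb => ab
  | baaaabaabba => aaabaabba => abaabba => aabba => bba => a

aa->; ba->; bb->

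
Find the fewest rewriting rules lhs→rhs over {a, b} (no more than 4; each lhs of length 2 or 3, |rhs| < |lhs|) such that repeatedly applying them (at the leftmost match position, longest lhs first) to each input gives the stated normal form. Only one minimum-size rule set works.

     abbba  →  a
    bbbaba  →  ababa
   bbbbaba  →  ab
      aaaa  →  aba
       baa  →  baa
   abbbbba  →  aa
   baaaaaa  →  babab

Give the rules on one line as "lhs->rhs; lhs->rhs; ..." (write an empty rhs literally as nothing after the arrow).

  | abbba => aaba => a
  | bbbaba => ababa
  | bbbbaba => abbaba => aaaba => abba => aaa => ab
  | aaaa => aba

aaa->ab; aab->; bb->a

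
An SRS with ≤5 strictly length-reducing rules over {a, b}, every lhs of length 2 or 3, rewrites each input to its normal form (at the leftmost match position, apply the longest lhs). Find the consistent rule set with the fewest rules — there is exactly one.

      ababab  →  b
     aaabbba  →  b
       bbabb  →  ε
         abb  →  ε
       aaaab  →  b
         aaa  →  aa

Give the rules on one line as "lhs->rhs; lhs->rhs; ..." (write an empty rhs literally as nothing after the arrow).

  | ababab => babab => bbab => ab => b
  | aaabbba => aabbba => abbba => bbba => ba => b
  | bbabb => abb => bb => ε
  | abb => bb => ε

aaa->aa; ab->b; ba->b; bb->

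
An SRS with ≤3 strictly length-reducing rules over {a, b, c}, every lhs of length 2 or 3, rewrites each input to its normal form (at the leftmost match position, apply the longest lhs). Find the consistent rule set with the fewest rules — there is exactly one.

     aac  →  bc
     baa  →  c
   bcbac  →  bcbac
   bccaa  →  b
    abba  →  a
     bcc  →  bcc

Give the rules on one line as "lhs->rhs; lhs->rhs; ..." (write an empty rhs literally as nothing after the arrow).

aa->b; bb->c; ca->

  | aac => bc
  | baa => bb => c
  | bcbac
  | bccaa => bca => b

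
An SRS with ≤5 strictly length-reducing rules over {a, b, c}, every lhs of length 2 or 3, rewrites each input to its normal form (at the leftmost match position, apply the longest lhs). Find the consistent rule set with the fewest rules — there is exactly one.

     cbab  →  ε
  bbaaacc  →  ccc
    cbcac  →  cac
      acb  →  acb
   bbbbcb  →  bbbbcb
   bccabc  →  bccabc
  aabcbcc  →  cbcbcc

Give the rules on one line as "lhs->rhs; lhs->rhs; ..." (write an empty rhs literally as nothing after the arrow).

aa->c; ba->c; bca->a; ccb->

  | cbab => ccb => ε
  | bbaaacc => bcaacc => aacc => ccc
  | cbcac => cac
  | acb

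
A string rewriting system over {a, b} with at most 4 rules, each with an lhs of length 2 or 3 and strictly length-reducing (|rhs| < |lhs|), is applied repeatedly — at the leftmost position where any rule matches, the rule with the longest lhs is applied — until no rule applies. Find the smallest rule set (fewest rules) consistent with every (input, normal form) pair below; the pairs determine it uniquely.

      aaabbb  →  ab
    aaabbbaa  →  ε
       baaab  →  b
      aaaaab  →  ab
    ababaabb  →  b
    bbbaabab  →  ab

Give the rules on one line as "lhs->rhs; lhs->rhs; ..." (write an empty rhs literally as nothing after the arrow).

  | aaabbb => abbb => abb => ab
  | aaabbbaa => abbbaa => abbaa => abaa => aa => ε
  | baaab => aab => b
  | aaaaab => aaab => ab

aa->; ba->; bb->b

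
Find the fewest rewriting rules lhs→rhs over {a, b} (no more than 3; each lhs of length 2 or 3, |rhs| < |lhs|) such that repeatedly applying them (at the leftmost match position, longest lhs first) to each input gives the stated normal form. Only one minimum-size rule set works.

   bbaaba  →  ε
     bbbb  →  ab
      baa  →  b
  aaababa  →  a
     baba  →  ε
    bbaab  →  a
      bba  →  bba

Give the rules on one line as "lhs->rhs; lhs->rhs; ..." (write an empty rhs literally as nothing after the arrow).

  | bbaaba => bbba => aa => ε
  | bbbb => ab
  | baa => b
  | aaababa => ababa => aaa => a

aa->; bab->a; bbb->a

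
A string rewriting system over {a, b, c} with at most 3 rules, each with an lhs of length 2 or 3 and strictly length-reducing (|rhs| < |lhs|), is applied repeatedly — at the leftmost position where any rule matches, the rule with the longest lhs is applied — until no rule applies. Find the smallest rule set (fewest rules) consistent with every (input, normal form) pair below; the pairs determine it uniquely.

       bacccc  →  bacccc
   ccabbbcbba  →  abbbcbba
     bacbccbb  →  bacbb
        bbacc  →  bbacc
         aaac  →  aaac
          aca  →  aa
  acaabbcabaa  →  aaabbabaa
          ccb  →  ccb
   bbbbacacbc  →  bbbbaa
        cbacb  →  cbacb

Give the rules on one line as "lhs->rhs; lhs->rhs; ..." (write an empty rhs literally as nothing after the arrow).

  | bacccc
  | ccabbbcbba => cabbbcbba => abbbcbba
  | bacbccbb => bacbb
  | bbacc

ca->a; cbc->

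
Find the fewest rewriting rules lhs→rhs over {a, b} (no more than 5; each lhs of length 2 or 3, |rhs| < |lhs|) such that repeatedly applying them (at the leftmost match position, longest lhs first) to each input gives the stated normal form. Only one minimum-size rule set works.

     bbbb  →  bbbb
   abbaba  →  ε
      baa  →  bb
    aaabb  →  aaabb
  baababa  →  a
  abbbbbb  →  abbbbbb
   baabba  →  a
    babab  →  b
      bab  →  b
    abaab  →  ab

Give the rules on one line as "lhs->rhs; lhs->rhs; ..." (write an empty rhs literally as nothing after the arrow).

  | bbbb
  | abbaba => abba => aba => ε
  | baa => bb
  | aaabb

aba->; ba->a; baa->bb; bab->b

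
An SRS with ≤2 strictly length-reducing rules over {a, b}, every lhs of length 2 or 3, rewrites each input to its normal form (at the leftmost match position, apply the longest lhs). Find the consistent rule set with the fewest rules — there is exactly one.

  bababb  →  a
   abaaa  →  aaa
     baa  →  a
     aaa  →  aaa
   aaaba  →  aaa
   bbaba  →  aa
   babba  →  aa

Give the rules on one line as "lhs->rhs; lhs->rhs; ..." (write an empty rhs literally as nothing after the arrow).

ba->; bb->a

  | bababb => babb => bb => a
  | abaaa => aaa
  | baa => a
  | aaa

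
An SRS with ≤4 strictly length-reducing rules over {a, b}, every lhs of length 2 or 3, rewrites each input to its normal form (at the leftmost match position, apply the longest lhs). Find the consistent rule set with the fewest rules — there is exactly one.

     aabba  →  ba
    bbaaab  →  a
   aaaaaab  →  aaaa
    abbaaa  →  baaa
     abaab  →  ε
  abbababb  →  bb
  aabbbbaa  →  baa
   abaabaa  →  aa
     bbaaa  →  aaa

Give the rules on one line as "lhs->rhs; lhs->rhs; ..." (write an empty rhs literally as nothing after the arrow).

aab->; ab->; bba->a

  | aabba => ba
  | bbaaab => aaab => a
  | aaaaaab => aaaa
  | abbaaa => baaa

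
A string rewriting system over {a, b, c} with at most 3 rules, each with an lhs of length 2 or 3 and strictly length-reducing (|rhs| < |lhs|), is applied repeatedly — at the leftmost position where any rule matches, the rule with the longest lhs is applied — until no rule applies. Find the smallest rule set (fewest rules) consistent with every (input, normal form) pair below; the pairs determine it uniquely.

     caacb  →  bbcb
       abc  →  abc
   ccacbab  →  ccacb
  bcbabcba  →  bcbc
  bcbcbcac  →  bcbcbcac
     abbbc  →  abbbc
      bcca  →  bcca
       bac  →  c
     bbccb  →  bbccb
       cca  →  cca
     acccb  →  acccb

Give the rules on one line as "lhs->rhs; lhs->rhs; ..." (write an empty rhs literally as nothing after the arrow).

  | caacb => bbcb
  | abc
  | ccacbab => ccacb
  | bcbabcba => bcbcba => bcbc

ba->; caa->bb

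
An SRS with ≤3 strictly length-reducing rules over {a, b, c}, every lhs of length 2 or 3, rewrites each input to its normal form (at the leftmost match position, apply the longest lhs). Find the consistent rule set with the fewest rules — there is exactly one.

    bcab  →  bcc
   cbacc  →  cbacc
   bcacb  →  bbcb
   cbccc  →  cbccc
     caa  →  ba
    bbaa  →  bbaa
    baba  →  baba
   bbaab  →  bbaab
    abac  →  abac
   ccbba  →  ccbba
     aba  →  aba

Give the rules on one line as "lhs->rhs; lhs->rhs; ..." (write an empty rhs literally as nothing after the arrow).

ca->b; cab->cc

  | bcab => bcc
  | cbacc
  | bcacb => bbcb
  | cbccc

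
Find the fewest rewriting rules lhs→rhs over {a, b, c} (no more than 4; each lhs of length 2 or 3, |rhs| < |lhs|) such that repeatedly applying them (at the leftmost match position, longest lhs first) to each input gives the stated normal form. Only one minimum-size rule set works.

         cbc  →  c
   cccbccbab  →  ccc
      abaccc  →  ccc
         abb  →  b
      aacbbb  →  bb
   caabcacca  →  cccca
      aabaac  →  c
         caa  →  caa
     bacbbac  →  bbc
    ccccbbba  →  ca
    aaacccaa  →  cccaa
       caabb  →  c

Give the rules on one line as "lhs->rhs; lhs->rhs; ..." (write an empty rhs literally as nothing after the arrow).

ab->; ac->c; cb->

  | cbc => c
  | cccbccbab => ccccbab => cccab => ccc
  | abaccc => accc => ccc
  | abb => b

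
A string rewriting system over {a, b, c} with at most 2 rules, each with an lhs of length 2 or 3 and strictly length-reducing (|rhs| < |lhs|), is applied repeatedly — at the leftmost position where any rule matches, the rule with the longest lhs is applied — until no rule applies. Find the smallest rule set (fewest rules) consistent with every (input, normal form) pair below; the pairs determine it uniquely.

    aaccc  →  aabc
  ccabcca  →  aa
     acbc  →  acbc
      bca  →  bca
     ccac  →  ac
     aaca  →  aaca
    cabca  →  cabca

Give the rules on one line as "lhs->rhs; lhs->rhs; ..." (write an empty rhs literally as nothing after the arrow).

  | aaccc => aabc
  | ccabcca => babcca => abcca => abba => aba => aa
  | acbc
  | bca

ba->a; cc->b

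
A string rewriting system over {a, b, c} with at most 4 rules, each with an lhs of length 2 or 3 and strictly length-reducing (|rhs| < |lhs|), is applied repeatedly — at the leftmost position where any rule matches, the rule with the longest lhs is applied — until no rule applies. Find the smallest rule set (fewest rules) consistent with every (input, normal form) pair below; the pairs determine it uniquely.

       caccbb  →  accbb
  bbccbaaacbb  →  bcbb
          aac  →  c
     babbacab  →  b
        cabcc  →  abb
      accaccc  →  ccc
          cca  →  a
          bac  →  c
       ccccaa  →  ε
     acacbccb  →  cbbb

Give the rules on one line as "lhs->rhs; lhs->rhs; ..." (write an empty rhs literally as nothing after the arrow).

  | caccbb => accbb
  | bbccbaaacbb => bbbbaaacbb => bbbaacbb => bbacbb => bcbb
  | aac => c
  | babbacab => bbacab => bcab => bab => b

aa->; ba->; bcc->bb; ca->a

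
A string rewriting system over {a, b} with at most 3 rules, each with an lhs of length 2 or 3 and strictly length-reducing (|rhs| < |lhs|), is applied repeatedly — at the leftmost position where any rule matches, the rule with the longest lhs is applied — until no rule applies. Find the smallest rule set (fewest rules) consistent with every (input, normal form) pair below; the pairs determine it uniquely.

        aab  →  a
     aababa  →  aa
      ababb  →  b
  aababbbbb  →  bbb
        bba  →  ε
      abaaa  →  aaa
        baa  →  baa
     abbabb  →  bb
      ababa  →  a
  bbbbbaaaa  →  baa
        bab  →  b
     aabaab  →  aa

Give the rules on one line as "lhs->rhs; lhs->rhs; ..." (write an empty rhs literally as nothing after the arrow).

  | aab => a
  | aababa => aaba => aa
  | ababb => abb => b
  | aababbbbb => aabbbbb => abbbb => bbb

ab->; bba->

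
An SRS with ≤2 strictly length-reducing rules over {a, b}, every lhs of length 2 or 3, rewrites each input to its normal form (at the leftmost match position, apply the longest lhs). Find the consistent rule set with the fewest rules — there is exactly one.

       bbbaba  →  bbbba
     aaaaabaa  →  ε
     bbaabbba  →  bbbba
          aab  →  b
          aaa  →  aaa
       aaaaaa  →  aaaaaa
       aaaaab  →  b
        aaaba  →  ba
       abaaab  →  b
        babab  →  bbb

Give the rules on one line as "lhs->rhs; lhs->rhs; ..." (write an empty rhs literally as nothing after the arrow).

ab->b; baa->

  | bbbaba => bbbba
  | aaaaabaa => aaaabaa => aaabaa => aabaa => abaa => baa => ε
  | bbaabbba => bbbba
  | aab => ab => b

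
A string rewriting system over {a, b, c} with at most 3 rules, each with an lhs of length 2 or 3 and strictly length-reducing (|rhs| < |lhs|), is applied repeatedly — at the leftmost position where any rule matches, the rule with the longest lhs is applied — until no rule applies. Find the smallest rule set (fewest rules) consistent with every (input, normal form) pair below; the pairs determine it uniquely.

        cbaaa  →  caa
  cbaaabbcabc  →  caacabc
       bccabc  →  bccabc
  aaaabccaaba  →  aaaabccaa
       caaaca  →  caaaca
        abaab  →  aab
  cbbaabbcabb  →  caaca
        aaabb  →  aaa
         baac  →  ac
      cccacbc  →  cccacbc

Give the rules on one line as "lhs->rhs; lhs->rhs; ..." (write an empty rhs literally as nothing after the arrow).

  | cbaaa => caa
  | cbaaabbcabc => caabbcabc => caacabc
  | bccabc
  | aaaabccaaba => aaaabccaa

ba->; bb->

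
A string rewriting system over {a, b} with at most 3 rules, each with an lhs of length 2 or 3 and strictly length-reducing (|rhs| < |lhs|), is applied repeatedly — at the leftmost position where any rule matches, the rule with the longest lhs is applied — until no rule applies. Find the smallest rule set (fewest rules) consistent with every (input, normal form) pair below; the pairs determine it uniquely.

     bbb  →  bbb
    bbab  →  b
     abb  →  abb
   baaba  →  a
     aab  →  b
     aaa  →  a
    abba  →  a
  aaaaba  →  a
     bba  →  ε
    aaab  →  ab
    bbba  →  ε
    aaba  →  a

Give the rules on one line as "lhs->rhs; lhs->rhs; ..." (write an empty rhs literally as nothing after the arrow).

  | bbb
  | bbab => aab => b
  | abb
  | baaba => aaba => ba => a

aa->; ba->a; bba->aa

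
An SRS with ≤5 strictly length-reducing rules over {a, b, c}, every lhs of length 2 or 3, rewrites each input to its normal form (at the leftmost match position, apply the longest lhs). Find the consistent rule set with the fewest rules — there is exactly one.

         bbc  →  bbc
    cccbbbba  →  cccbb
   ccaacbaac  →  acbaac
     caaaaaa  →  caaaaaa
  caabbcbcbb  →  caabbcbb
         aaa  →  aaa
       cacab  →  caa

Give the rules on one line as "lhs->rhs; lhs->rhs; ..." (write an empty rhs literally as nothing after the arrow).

bba->; cab->a; cbc->c; cca->

  | bbc
  | cccbbbba => cccbb
  | ccaacbaac => acbaac
  | caaaaaa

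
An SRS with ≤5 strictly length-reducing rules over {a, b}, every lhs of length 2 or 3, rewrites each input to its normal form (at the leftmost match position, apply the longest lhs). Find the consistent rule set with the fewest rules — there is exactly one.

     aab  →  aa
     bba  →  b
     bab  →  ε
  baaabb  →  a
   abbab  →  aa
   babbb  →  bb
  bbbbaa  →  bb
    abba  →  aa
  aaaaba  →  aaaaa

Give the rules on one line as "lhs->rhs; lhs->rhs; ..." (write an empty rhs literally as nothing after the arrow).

  | aab => aa
  | bba => b
  | bab => ε
  | baaabb => abb => ab => a

ab->a; baa->; bab->; bba->b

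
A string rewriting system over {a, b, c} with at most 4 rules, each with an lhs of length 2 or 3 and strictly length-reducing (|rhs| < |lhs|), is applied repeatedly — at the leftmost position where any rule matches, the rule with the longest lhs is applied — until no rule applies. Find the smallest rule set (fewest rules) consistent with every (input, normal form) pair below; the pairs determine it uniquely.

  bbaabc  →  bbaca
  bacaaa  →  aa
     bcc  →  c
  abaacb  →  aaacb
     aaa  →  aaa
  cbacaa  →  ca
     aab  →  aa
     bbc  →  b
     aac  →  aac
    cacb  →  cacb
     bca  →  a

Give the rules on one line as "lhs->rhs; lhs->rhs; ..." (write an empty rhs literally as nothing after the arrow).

  | bbaabc => bbaca
  | bacaaa => babca => bcaa => aa
  | bcc => c
  | abaacb => aaacb

ab->a; abc->ca; bc->; caa->bc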